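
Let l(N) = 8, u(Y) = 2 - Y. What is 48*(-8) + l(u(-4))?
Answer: -376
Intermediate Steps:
48*(-8) + l(u(-4)) = 48*(-8) + 8 = -384 + 8 = -376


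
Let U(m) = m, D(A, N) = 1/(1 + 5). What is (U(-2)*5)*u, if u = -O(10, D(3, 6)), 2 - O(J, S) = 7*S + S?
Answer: 20/3 ≈ 6.6667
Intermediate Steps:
D(A, N) = ⅙ (D(A, N) = 1/6 = ⅙)
O(J, S) = 2 - 8*S (O(J, S) = 2 - (7*S + S) = 2 - 8*S)
u = -⅔ (u = -(2 - 8*⅙) = -(2 - 4/3) = -1*⅔ = -⅔ ≈ -0.66667)
(U(-2)*5)*u = -2*5*(-⅔) = -10*(-⅔) = 20/3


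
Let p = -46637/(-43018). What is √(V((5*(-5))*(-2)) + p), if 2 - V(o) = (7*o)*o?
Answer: I*√32378888342886/43018 ≈ 132.28*I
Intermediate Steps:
V(o) = 2 - 7*o² (V(o) = 2 - 7*o*o = 2 - 7*o²)
p = 46637/43018 (p = -46637*(-1/43018) = 46637/43018 ≈ 1.0841)
√(V((5*(-5))*(-2)) + p) = √((2 - 7*((5*(-5))*(-2))²) + 46637/43018) = √((2 - 7*(-25*(-2))²) + 46637/43018) = √((2 - 7*50²) + 46637/43018) = √((2 - 7*2500) + 46637/43018) = √((2 - 17500) + 46637/43018) = √(-17498 + 46637/43018) = √(-752682327/43018) = I*√32378888342886/43018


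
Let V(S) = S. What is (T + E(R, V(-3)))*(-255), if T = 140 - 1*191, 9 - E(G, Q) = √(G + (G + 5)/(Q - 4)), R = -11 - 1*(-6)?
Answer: 10710 + 255*I*√5 ≈ 10710.0 + 570.2*I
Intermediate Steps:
R = -5 (R = -11 + 6 = -5)
E(G, Q) = 9 - √(G + (5 + G)/(-4 + Q)) (E(G, Q) = 9 - √(G + (G + 5)/(Q - 4)) = 9 - √(G + (5 + G)/(-4 + Q)))
T = -51 (T = 140 - 191 = -51)
(T + E(R, V(-3)))*(-255) = (-51 + (9 - √((5 - 5 - 5*(-4 - 3))/(-4 - 3))))*(-255) = (-51 + (9 - √((5 - 5 - 5*(-7))/(-7))))*(-255) = (-51 + (9 - √(-(5 - 5 + 35)/7)))*(-255) = (-51 + (9 - √(-⅐*35)))*(-255) = (-51 + (9 - √(-5)))*(-255) = (-51 + (9 - I*√5))*(-255) = (-42 - I*√5)*(-255) = 10710 + 255*I*√5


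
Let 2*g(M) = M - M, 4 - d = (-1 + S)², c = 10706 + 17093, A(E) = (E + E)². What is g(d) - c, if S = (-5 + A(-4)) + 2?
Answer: -27799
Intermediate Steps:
A(E) = 4*E² (A(E) = (2*E)² = 4*E²)
S = 61 (S = (-5 + 4*(-4)²) + 2 = (-5 + 4*16) + 2 = (-5 + 64) + 2 = 59 + 2 = 61)
c = 27799
d = -3596 (d = 4 - (-1 + 61)² = 4 - 1*60² = 4 - 1*3600 = 4 - 3600 = -3596)
g(M) = 0 (g(M) = (M - M)/2 = (½)*0 = 0)
g(d) - c = 0 - 1*27799 = 0 - 27799 = -27799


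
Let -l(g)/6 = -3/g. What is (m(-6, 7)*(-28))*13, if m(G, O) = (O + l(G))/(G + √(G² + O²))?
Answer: -1248/7 - 208*√85/7 ≈ -452.24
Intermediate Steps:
l(g) = 18/g (l(g) = -(-18)/g = 18/g)
m(G, O) = (O + 18/G)/(G + √(G² + O²))
(m(-6, 7)*(-28))*13 = (((18 - 6*7)/((-6)*(-6 + √((-6)² + 7²))))*(-28))*13 = (-(18 - 42)/(6*(-6 + √(36 + 49)))*(-28))*13 = (-⅙*(-24)/(-6 + √85)*(-28))*13 = ((4/(-6 + √85))*(-28))*13 = -112/(-6 + √85)*13 = -1456/(-6 + √85)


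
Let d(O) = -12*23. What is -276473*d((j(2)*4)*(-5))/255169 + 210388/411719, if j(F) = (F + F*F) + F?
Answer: 31470540131584/105057925511 ≈ 299.55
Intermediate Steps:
j(F) = F**2 + 2*F (j(F) = (F + F**2) + F = F**2 + 2*F)
d(O) = -276
-276473*d((j(2)*4)*(-5))/255169 + 210388/411719 = -276473/(255169/(-276)) + 210388/411719 = -276473/(255169*(-1/276)) + 210388*(1/411719) = -276473/(-255169/276) + 210388/411719 = -276473*(-276/255169) + 210388/411719 = 76306548/255169 + 210388/411719 = 31470540131584/105057925511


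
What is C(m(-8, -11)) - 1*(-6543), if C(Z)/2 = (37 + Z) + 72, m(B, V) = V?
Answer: 6739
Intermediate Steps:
C(Z) = 218 + 2*Z (C(Z) = 2*((37 + Z) + 72) = 2*(109 + Z) = 218 + 2*Z)
C(m(-8, -11)) - 1*(-6543) = (218 + 2*(-11)) - 1*(-6543) = (218 - 22) + 6543 = 196 + 6543 = 6739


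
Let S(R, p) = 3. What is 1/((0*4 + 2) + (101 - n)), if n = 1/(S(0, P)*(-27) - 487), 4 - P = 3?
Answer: 568/58505 ≈ 0.0097086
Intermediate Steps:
P = 1 (P = 4 - 1*3 = 4 - 3 = 1)
n = -1/568 (n = 1/(3*(-27) - 487) = 1/(-81 - 487) = 1/(-568) = -1/568 ≈ -0.0017606)
1/((0*4 + 2) + (101 - n)) = 1/((0*4 + 2) + (101 - 1*(-1/568))) = 1/((0 + 2) + (101 + 1/568)) = 1/(2 + 57369/568) = 1/(58505/568) = 568/58505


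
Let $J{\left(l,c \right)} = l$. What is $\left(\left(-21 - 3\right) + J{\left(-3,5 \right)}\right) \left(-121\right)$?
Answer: $3267$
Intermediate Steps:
$\left(\left(-21 - 3\right) + J{\left(-3,5 \right)}\right) \left(-121\right) = \left(\left(-21 - 3\right) - 3\right) \left(-121\right) = \left(-24 - 3\right) \left(-121\right) = \left(-27\right) \left(-121\right) = 3267$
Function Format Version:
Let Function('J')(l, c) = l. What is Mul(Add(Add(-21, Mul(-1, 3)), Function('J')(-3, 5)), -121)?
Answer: 3267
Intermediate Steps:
Mul(Add(Add(-21, Mul(-1, 3)), Function('J')(-3, 5)), -121) = Mul(Add(Add(-21, Mul(-1, 3)), -3), -121) = Mul(Add(Add(-21, -3), -3), -121) = Mul(Add(-24, -3), -121) = Mul(-27, -121) = 3267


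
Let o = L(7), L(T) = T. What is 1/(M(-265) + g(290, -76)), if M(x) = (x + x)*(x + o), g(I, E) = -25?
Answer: 1/136715 ≈ 7.3145e-6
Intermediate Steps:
o = 7
M(x) = 2*x*(7 + x) (M(x) = (x + x)*(x + 7) = (2*x)*(7 + x) = 2*x*(7 + x))
1/(M(-265) + g(290, -76)) = 1/(2*(-265)*(7 - 265) - 25) = 1/(2*(-265)*(-258) - 25) = 1/(136740 - 25) = 1/136715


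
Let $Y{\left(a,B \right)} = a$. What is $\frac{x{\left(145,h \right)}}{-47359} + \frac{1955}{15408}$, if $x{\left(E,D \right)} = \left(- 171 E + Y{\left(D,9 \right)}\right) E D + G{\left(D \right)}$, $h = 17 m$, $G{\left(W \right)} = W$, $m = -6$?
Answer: $- \frac{5673541756579}{729707472} \approx -7775.1$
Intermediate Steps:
$h = -102$ ($h = 17 \left(-6\right) = -102$)
$x{\left(E,D \right)} = D + D E \left(D - 171 E\right)$ ($x{\left(E,D \right)} = \left(- 171 E + D\right) E D + D = \left(D - 171 E\right) E D + D = E \left(D - 171 E\right) D + D = D E \left(D - 171 E\right) + D = D + D E \left(D - 171 E\right)$)
$\frac{x{\left(145,h \right)}}{-47359} + \frac{1955}{15408} = \frac{\left(-102\right) \left(1 - 171 \cdot 145^{2} - 14790\right)}{-47359} + \frac{1955}{15408} = - 102 \left(1 - 3595275 - 14790\right) \left(- \frac{1}{47359}\right) + 1955 \cdot \frac{1}{15408} = - 102 \left(1 - 3595275 - 14790\right) \left(- \frac{1}{47359}\right) + \frac{1955}{15408} = \left(-102\right) \left(-3610064\right) \left(- \frac{1}{47359}\right) + \frac{1955}{15408} = 368226528 \left(- \frac{1}{47359}\right) + \frac{1955}{15408} = - \frac{368226528}{47359} + \frac{1955}{15408} = - \frac{5673541756579}{729707472}$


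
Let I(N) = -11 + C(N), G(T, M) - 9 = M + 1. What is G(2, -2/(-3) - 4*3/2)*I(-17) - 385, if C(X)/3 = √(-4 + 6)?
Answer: -1309/3 + 14*√2 ≈ -416.53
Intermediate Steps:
G(T, M) = 10 + M (G(T, M) = 9 + (M + 1) = 9 + (1 + M) = 10 + M)
C(X) = 3*√2 (C(X) = 3*√(-4 + 6) = 3*√2)
I(N) = -11 + 3*√2
G(2, -2/(-3) - 4*3/2)*I(-17) - 385 = (10 + (-2/(-3) - 4*3/2))*(-11 + 3*√2) - 385 = (10 + (-2*(-⅓) - 12*½))*(-11 + 3*√2) - 385 = (10 + (⅔ - 6))*(-11 + 3*√2) - 385 = (10 - 16/3)*(-11 + 3*√2) - 385 = 14*(-11 + 3*√2)/3 - 385 = (-154/3 + 14*√2) - 385 = -1309/3 + 14*√2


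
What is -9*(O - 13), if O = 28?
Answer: -135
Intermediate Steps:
-9*(O - 13) = -9*(28 - 13) = -9*15 = -135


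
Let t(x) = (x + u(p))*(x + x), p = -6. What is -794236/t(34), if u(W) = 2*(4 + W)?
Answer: -198559/510 ≈ -389.33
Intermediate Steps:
u(W) = 8 + 2*W
t(x) = 2*x*(-4 + x) (t(x) = (x + (8 + 2*(-6)))*(x + x) = (x + (8 - 12))*(2*x) = (x - 4)*(2*x) = (-4 + x)*(2*x) = 2*x*(-4 + x))
-794236/t(34) = -794236*1/(68*(-4 + 34)) = -794236/(2*34*30) = -794236/2040 = -794236*1/2040 = -198559/510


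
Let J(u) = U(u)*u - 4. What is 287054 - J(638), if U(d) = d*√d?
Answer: 287058 - 407044*√638 ≈ -9.9943e+6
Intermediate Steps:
U(d) = d^(3/2)
J(u) = -4 + u^(5/2) (J(u) = u^(3/2)*u - 4 = u^(5/2) - 4 = -4 + u^(5/2))
287054 - J(638) = 287054 - (-4 + 638^(5/2)) = 287054 - (-4 + 407044*√638) = 287054 + (4 - 407044*√638) = 287058 - 407044*√638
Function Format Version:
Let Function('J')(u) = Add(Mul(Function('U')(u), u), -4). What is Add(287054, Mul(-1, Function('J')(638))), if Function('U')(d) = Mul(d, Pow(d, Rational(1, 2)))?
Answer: Add(287058, Mul(-407044, Pow(638, Rational(1, 2)))) ≈ -9.9943e+6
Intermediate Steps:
Function('U')(d) = Pow(d, Rational(3, 2))
Function('J')(u) = Add(-4, Pow(u, Rational(5, 2))) (Function('J')(u) = Add(Mul(Pow(u, Rational(3, 2)), u), -4) = Add(Pow(u, Rational(5, 2)), -4) = Add(-4, Pow(u, Rational(5, 2))))
Add(287054, Mul(-1, Function('J')(638))) = Add(287054, Mul(-1, Add(-4, Pow(638, Rational(5, 2))))) = Add(287054, Mul(-1, Add(-4, Mul(407044, Pow(638, Rational(1, 2)))))) = Add(287054, Add(4, Mul(-407044, Pow(638, Rational(1, 2))))) = Add(287058, Mul(-407044, Pow(638, Rational(1, 2))))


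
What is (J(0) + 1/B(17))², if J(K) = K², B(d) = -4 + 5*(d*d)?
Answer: 1/2076481 ≈ 4.8158e-7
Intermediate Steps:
B(d) = -4 + 5*d²
(J(0) + 1/B(17))² = (0² + 1/(-4 + 5*17²))² = (0 + 1/(-4 + 5*289))² = (0 + 1/(-4 + 1445))² = (0 + 1/1441)² = (1/1441)² = 1/2076481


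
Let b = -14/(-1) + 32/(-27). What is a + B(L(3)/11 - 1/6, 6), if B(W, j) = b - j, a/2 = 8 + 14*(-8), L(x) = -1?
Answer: -5432/27 ≈ -201.19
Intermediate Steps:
a = -208 (a = 2*(8 + 14*(-8)) = 2*(8 - 112) = 2*(-104) = -208)
b = 346/27 (b = -14*(-1) + 32*(-1/27) = 14 - 32/27 = 346/27 ≈ 12.815)
B(W, j) = 346/27 - j
a + B(L(3)/11 - 1/6, 6) = -208 + (346/27 - 1*6) = -208 + (346/27 - 6) = -208 + 184/27 = -5432/27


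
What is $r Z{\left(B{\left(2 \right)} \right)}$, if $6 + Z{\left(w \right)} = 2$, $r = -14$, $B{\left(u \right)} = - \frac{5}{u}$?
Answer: $56$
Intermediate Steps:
$Z{\left(w \right)} = -4$ ($Z{\left(w \right)} = -6 + 2 = -4$)
$r Z{\left(B{\left(2 \right)} \right)} = \left(-14\right) \left(-4\right) = 56$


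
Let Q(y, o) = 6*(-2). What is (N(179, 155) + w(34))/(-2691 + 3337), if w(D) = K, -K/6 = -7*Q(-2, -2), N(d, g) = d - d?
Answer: -252/323 ≈ -0.78019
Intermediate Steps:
N(d, g) = 0
Q(y, o) = -12
K = -504 (K = -(-42)*(-12) = -6*84 = -504)
w(D) = -504
(N(179, 155) + w(34))/(-2691 + 3337) = (0 - 504)/(-2691 + 3337) = -504/646 = -504*1/646 = -252/323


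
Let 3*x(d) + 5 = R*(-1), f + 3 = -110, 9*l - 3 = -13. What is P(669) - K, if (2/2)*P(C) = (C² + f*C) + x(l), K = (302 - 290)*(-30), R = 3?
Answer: 1116964/3 ≈ 3.7232e+5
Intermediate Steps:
l = -10/9 (l = ⅓ + (⅑)*(-13) = ⅓ - 13/9 = -10/9 ≈ -1.1111)
f = -113 (f = -3 - 110 = -113)
x(d) = -8/3 (x(d) = -5/3 + (3*(-1))/3 = -5/3 + (⅓)*(-3) = -5/3 - 1 = -8/3)
K = -360 (K = 12*(-30) = -360)
P(C) = -8/3 + C² - 113*C (P(C) = (C² - 113*C) - 8/3 = -8/3 + C² - 113*C)
P(669) - K = (-8/3 + 669² - 113*669) - 1*(-360) = (-8/3 + 447561 - 75597) + 360 = 1115884/3 + 360 = 1116964/3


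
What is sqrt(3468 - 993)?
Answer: 15*sqrt(11) ≈ 49.749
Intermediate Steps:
sqrt(3468 - 993) = sqrt(2475) = 15*sqrt(11)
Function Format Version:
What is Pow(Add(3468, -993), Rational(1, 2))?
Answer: Mul(15, Pow(11, Rational(1, 2))) ≈ 49.749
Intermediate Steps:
Pow(Add(3468, -993), Rational(1, 2)) = Pow(2475, Rational(1, 2)) = Mul(15, Pow(11, Rational(1, 2)))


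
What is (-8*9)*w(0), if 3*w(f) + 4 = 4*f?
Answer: 96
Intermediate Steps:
w(f) = -4/3 + 4*f/3 (w(f) = -4/3 + (4*f)/3 = -4/3 + 4*f/3)
(-8*9)*w(0) = (-8*9)*(-4/3 + (4/3)*0) = -72*(-4/3 + 0) = -72*(-4/3) = 96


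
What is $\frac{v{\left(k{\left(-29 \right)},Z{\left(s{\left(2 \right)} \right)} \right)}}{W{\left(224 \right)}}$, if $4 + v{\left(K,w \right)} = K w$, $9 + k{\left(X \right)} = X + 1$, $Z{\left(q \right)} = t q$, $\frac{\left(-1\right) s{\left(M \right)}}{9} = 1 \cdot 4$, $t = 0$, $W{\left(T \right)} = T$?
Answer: $- \frac{1}{56} \approx -0.017857$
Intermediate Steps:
$s{\left(M \right)} = -36$ ($s{\left(M \right)} = - 9 \cdot 1 \cdot 4 = \left(-9\right) 4 = -36$)
$Z{\left(q \right)} = 0$ ($Z{\left(q \right)} = 0 q = 0$)
$k{\left(X \right)} = -8 + X$ ($k{\left(X \right)} = -9 + \left(X + 1\right) = -9 + \left(1 + X\right) = -8 + X$)
$v{\left(K,w \right)} = -4 + K w$
$\frac{v{\left(k{\left(-29 \right)},Z{\left(s{\left(2 \right)} \right)} \right)}}{W{\left(224 \right)}} = \frac{-4 + \left(-8 - 29\right) 0}{224} = \left(-4 - 0\right) \frac{1}{224} = \left(-4 + 0\right) \frac{1}{224} = \left(-4\right) \frac{1}{224} = - \frac{1}{56}$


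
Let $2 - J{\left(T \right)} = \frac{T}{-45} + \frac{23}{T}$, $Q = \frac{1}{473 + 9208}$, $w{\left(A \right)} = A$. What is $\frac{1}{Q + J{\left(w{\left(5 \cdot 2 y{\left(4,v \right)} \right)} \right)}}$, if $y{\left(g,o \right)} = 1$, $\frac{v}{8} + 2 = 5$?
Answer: $- \frac{290430}{22559} \approx -12.874$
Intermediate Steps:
$v = 24$ ($v = -16 + 8 \cdot 5 = -16 + 40 = 24$)
$Q = \frac{1}{9681} \approx 0.0001033$
$J{\left(T \right)} = 2 - \frac{23}{T} + \frac{T}{45}$ ($J{\left(T \right)} = 2 - \left(\frac{T}{-45} + \frac{23}{T}\right) = 2 - \left(T \left(- \frac{1}{45}\right) + \frac{23}{T}\right) = 2 - \left(- \frac{T}{45} + \frac{23}{T}\right) = 2 - \left(\frac{23}{T} - \frac{T}{45}\right) = 2 + \left(- \frac{23}{T} + \frac{T}{45}\right) = 2 - \frac{23}{T} + \frac{T}{45}$)
$\frac{1}{Q + J{\left(w{\left(5 \cdot 2 y{\left(4,v \right)} \right)} \right)}} = \frac{1}{\frac{1}{9681} + \left(2 - \frac{23}{5 \cdot 2 \cdot 1} + \frac{5 \cdot 2 \cdot 1}{45}\right)} = \frac{1}{\frac{1}{9681} + \left(2 - \frac{23}{10 \cdot 1} + \frac{10 \cdot 1}{45}\right)} = \frac{1}{\frac{1}{9681} + \left(2 - \frac{23}{10} + \frac{1}{45} \cdot 10\right)} = \frac{1}{\frac{1}{9681} + \left(2 - \frac{23}{10} + \frac{2}{9}\right)} = \frac{1}{\frac{1}{9681} - \frac{7}{90}} = \frac{1}{- \frac{22559}{290430}} = - \frac{290430}{22559}$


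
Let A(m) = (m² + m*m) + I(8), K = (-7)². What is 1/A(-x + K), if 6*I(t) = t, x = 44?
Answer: 3/154 ≈ 0.019481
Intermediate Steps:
I(t) = t/6
K = 49
A(m) = 4/3 + 2*m² (A(m) = (m² + m*m) + (⅙)*8 = (m² + m²) + 4/3 = 2*m² + 4/3 = 4/3 + 2*m²)
1/A(-x + K) = 1/(4/3 + 2*(-1*44 + 49)²) = 1/(4/3 + 2*(-44 + 49)²) = 1/(4/3 + 2*5²) = 1/(4/3 + 2*25) = 1/(4/3 + 50) = 1/(154/3) = 3/154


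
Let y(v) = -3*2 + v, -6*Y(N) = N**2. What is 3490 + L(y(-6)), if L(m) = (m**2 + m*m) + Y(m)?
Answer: 3754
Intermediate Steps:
Y(N) = -N**2/6
y(v) = -6 + v
L(m) = 11*m**2/6 (L(m) = (m**2 + m*m) - m**2/6 = (m**2 + m**2) - m**2/6 = 2*m**2 - m**2/6 = 11*m**2/6)
3490 + L(y(-6)) = 3490 + 11*(-6 - 6)**2/6 = 3490 + (11/6)*(-12)**2 = 3490 + (11/6)*144 = 3490 + 264 = 3754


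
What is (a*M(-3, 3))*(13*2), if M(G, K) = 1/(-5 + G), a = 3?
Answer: -39/4 ≈ -9.7500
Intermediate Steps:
(a*M(-3, 3))*(13*2) = (3/(-5 - 3))*(13*2) = (3/(-8))*26 = (3*(-1/8))*26 = -3/8*26 = -39/4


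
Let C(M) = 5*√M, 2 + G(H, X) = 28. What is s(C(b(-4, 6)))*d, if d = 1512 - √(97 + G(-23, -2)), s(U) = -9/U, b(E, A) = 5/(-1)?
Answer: 9*I*√5*(1512 - √123)/25 ≈ 1208.2*I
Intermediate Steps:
G(H, X) = 26 (G(H, X) = -2 + 28 = 26)
b(E, A) = -5 (b(E, A) = 5*(-1) = -5)
d = 1512 - √123 (d = 1512 - √(97 + 26) = 1512 - √123 ≈ 1500.9)
s(C(b(-4, 6)))*d = (-9*(-I*√5/25))*(1512 - √123) = (-(-9)*I*√5/25)*(1512 - √123) = (9*I*√5/25)*(1512 - √123) = 9*I*√5*(1512 - √123)/25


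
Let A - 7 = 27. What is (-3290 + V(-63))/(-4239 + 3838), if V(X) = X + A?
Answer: 3319/401 ≈ 8.2768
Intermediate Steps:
A = 34 (A = 7 + 27 = 34)
V(X) = 34 + X (V(X) = X + 34 = 34 + X)
(-3290 + V(-63))/(-4239 + 3838) = (-3290 + (34 - 63))/(-4239 + 3838) = (-3290 - 29)/(-401) = -3319*(-1/401) = 3319/401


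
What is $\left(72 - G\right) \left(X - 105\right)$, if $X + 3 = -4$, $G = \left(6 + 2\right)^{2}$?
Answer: $-896$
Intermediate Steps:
$G = 64$ ($G = 8^{2} = 64$)
$X = -7$ ($X = -3 - 4 = -7$)
$\left(72 - G\right) \left(X - 105\right) = \left(72 - 64\right) \left(-7 - 105\right) = \left(72 - 64\right) \left(-112\right) = 8 \left(-112\right) = -896$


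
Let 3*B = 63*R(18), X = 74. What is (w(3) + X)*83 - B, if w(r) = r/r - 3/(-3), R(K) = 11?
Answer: 6077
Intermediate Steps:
w(r) = 2 (w(r) = 1 - 3*(-1/3) = 1 + 1 = 2)
B = 231 (B = (63*11)/3 = (1/3)*693 = 231)
(w(3) + X)*83 - B = (2 + 74)*83 - 1*231 = 76*83 - 231 = 6308 - 231 = 6077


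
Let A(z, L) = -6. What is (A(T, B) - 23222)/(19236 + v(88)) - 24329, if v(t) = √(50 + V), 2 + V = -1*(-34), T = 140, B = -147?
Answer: -4501375659407/185011807 + 11614*√82/185011807 ≈ -24330.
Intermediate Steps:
V = 32 (V = -2 - 1*(-34) = -2 + 34 = 32)
v(t) = √82 (v(t) = √(50 + 32) = √82)
(A(T, B) - 23222)/(19236 + v(88)) - 24329 = (-6 - 23222)/(19236 + √82) - 24329 = -23228/(19236 + √82) - 24329 = -24329 - 23228/(19236 + √82)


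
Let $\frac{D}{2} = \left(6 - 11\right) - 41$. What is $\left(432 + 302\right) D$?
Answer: $-67528$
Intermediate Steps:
$D = -92$ ($D = 2 \left(\left(6 - 11\right) - 41\right) = 2 \left(-5 - 41\right) = 2 \left(-46\right) = -92$)
$\left(432 + 302\right) D = \left(432 + 302\right) \left(-92\right) = 734 \left(-92\right) = -67528$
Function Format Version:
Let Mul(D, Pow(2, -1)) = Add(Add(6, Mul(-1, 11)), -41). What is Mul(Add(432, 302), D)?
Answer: -67528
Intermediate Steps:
D = -92 (D = Mul(2, Add(Add(6, Mul(-1, 11)), -41)) = Mul(2, Add(Add(6, -11), -41)) = Mul(2, Add(-5, -41)) = Mul(2, -46) = -92)
Mul(Add(432, 302), D) = Mul(Add(432, 302), -92) = Mul(734, -92) = -67528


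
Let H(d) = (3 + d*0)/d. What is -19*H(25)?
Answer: -57/25 ≈ -2.2800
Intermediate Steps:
H(d) = 3/d (H(d) = (3 + 0)/d = 3/d)
-19*H(25) = -57/25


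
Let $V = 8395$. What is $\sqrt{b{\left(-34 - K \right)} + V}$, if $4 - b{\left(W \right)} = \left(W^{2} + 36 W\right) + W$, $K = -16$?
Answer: $\sqrt{8741} \approx 93.493$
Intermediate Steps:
$b{\left(W \right)} = 4 - W^{2} - 37 W$ ($b{\left(W \right)} = 4 - \left(\left(W^{2} + 36 W\right) + W\right) = 4 - \left(W^{2} + 37 W\right) = 4 - W^{2} - 37 W$)
$\sqrt{b{\left(-34 - K \right)} + V} = \sqrt{\left(4 - \left(-34 - -16\right)^{2} - 37 \left(-34 - -16\right)\right) + 8395} = \sqrt{\left(4 - \left(-34 + 16\right)^{2} - 37 \left(-34 + 16\right)\right) + 8395} = \sqrt{\left(4 - \left(-18\right)^{2} - -666\right) + 8395} = \sqrt{\left(4 - 324 + 666\right) + 8395} = \sqrt{346 + 8395} = \sqrt{8741}$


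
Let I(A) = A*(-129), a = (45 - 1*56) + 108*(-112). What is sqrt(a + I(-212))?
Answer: sqrt(15241) ≈ 123.45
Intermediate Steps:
a = -12107 (a = (45 - 56) - 12096 = -11 - 12096 = -12107)
I(A) = -129*A
sqrt(a + I(-212)) = sqrt(-12107 - 129*(-212)) = sqrt(-12107 + 27348) = sqrt(15241)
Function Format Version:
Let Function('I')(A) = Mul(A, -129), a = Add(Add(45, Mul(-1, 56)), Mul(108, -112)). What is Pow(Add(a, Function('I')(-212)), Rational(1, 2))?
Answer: Pow(15241, Rational(1, 2)) ≈ 123.45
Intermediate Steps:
a = -12107 (a = Add(Add(45, -56), -12096) = Add(-11, -12096) = -12107)
Function('I')(A) = Mul(-129, A)
Pow(Add(a, Function('I')(-212)), Rational(1, 2)) = Pow(Add(-12107, Mul(-129, -212)), Rational(1, 2)) = Pow(Add(-12107, 27348), Rational(1, 2)) = Pow(15241, Rational(1, 2))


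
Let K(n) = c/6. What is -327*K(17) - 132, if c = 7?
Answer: -1027/2 ≈ -513.50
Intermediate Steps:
K(n) = 7/6
-327*K(17) - 132 = -327*7/6 - 132 = -763/2 - 132 = -1027/2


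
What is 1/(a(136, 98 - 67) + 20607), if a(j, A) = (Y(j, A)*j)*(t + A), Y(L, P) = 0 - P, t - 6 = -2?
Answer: -1/126953 ≈ -7.8769e-6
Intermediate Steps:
t = 4 (t = 6 - 2 = 4)
Y(L, P) = -P
a(j, A) = -A*j*(4 + A) (a(j, A) = ((-A)*j)*(4 + A) = (-A*j)*(4 + A) = -A*j*(4 + A))
1/(a(136, 98 - 67) + 20607) = 1/(-1*(98 - 67)*136*(4 + (98 - 67)) + 20607) = 1/(-1*31*136*(4 + 31) + 20607) = 1/(-1*31*136*35 + 20607) = 1/(-147560 + 20607) = 1/(-126953) = -1/126953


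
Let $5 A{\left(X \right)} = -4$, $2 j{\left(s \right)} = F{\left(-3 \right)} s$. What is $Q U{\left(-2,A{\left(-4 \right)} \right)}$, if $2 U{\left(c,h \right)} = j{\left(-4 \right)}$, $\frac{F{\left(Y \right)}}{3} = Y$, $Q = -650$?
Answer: $-5850$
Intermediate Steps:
$F{\left(Y \right)} = 3 Y$
$j{\left(s \right)} = - \frac{9 s}{2}$ ($j{\left(s \right)} = \frac{3 \left(-3\right) s}{2} = \frac{\left(-9\right) s}{2} = - \frac{9 s}{2}$)
$A{\left(X \right)} = - \frac{4}{5}$ ($A{\left(X \right)} = \frac{1}{5} \left(-4\right) = - \frac{4}{5}$)
$U{\left(c,h \right)} = 9$ ($U{\left(c,h \right)} = \frac{\left(- \frac{9}{2}\right) \left(-4\right)}{2} = \frac{1}{2} \cdot 18 = 9$)
$Q U{\left(-2,A{\left(-4 \right)} \right)} = \left(-650\right) 9 = -5850$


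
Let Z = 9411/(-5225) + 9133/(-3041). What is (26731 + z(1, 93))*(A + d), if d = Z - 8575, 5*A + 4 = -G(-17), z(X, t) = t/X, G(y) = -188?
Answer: -3641135888454904/15889225 ≈ -2.2916e+8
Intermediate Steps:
Z = -76338776/15889225 (Z = 9411*(-1/5225) + 9133*(-1/3041) = -9411/5225 - 9133/3041 = -76338776/15889225 ≈ -4.8044)
A = 184/5 (A = -4/5 + (-1*(-188))/5 = -4/5 + (1/5)*188 = -4/5 + 188/5 = 184/5 ≈ 36.800)
d = -136326443151/15889225 (d = -76338776/15889225 - 8575 = -136326443151/15889225 ≈ -8579.8)
(26731 + z(1, 93))*(A + d) = (26731 + 93/1)*(184/5 - 136326443151/15889225) = (26731 + 93*1)*(-135741719671/15889225) = (26731 + 93)*(-135741719671/15889225) = 26824*(-135741719671/15889225) = -3641135888454904/15889225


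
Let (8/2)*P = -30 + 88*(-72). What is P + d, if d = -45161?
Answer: -93505/2 ≈ -46753.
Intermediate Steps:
P = -3183/2 (P = (-30 + 88*(-72))/4 = (-30 - 6336)/4 = (¼)*(-6366) = -3183/2 ≈ -1591.5)
P + d = -3183/2 - 45161 = -93505/2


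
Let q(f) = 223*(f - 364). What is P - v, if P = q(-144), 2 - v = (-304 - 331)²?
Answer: 289939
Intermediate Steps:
v = -403223 (v = 2 - (-304 - 331)² = 2 - 1*(-635)² = 2 - 1*403225 = 2 - 403225 = -403223)
q(f) = -81172 + 223*f (q(f) = 223*(-364 + f) = -81172 + 223*f)
P = -113284 (P = -81172 + 223*(-144) = -81172 - 32112 = -113284)
P - v = -113284 - 1*(-403223) = -113284 + 403223 = 289939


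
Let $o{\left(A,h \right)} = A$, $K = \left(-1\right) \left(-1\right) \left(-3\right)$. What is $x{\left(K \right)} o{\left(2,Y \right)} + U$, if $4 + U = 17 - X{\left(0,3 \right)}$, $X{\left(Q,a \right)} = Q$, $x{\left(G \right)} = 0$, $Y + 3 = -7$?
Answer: $13$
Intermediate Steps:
$K = -3$ ($K = 1 \left(-3\right) = -3$)
$Y = -10$ ($Y = -3 - 7 = -10$)
$U = 13$ ($U = -4 + \left(17 - 0\right) = -4 + \left(17 + 0\right) = -4 + 17 = 13$)
$x{\left(K \right)} o{\left(2,Y \right)} + U = 0 \cdot 2 + 13 = 0 + 13 = 13$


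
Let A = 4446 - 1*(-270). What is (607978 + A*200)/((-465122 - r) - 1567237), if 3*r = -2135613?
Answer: -775589/660244 ≈ -1.1747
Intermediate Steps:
r = -711871 (r = (1/3)*(-2135613) = -711871)
A = 4716 (A = 4446 + 270 = 4716)
(607978 + A*200)/((-465122 - r) - 1567237) = (607978 + 4716*200)/((-465122 - 1*(-711871)) - 1567237) = (607978 + 943200)/((-465122 + 711871) - 1567237) = 1551178/(246749 - 1567237) = 1551178/(-1320488) = 1551178*(-1/1320488) = -775589/660244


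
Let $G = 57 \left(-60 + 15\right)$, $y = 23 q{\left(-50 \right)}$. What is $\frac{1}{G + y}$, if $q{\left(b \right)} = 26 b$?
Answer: $- \frac{1}{32465} \approx -3.0802 \cdot 10^{-5}$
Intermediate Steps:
$y = -29900$ ($y = 23 \cdot 26 \left(-50\right) = 23 \left(-1300\right) = -29900$)
$G = -2565$ ($G = 57 \left(-45\right) = -2565$)
$\frac{1}{G + y} = \frac{1}{-2565 - 29900} = \frac{1}{-32465} = - \frac{1}{32465}$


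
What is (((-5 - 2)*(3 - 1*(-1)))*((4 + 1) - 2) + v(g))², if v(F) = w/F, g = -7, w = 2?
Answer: 348100/49 ≈ 7104.1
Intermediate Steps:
v(F) = 2/F
(((-5 - 2)*(3 - 1*(-1)))*((4 + 1) - 2) + v(g))² = (((-5 - 2)*(3 - 1*(-1)))*((4 + 1) - 2) + 2/(-7))² = ((-7*(3 + 1))*(5 - 2) + 2*(-⅐))² = (-7*4*3 - 2/7)² = (-28*3 - 2/7)² = (-84 - 2/7)² = (-590/7)² = 348100/49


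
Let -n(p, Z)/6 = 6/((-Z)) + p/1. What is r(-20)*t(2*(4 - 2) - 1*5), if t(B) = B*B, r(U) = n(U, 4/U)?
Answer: -60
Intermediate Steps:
n(p, Z) = -6*p + 36/Z (n(p, Z) = -6*(6/((-Z)) + p/1) = -6*(6*(-1/Z) + p*1) = -6*(-6/Z + p) = -6*(p - 6/Z) = -6*p + 36/Z)
r(U) = 3*U (r(U) = -6*U + 36/((4/U)) = -6*U + 36*(U/4) = -6*U + 9*U = 3*U)
t(B) = B²
r(-20)*t(2*(4 - 2) - 1*5) = (3*(-20))*(2*(4 - 2) - 1*5)² = -60*(2*2 - 5)² = -60*(4 - 5)² = -60*(-1)² = -60*1 = -60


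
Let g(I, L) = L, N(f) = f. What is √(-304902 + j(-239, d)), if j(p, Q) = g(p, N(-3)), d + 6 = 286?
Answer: I*√304905 ≈ 552.18*I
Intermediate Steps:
d = 280 (d = -6 + 286 = 280)
j(p, Q) = -3
√(-304902 + j(-239, d)) = √(-304902 - 3) = √(-304905) = I*√304905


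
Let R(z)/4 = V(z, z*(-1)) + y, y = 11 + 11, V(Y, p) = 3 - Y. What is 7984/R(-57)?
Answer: 998/41 ≈ 24.341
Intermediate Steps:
y = 22
R(z) = 100 - 4*z (R(z) = 4*((3 - z) + 22) = 4*(25 - z) = 100 - 4*z)
7984/R(-57) = 7984/(100 - 4*(-57)) = 7984/(100 + 228) = 7984/328 = 7984*(1/328) = 998/41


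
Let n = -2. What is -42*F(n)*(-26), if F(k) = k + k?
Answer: -4368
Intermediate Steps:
F(k) = 2*k
-42*F(n)*(-26) = -84*(-2)*(-26) = -42*(-4)*(-26) = 168*(-26) = -4368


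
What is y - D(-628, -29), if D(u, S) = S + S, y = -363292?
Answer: -363234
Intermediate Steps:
D(u, S) = 2*S
y - D(-628, -29) = -363292 - 2*(-29) = -363292 - 1*(-58) = -363292 + 58 = -363234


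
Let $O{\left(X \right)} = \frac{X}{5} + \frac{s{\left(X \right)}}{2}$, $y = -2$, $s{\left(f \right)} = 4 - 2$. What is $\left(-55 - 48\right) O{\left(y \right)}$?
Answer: $- \frac{309}{5} \approx -61.8$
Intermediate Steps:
$s{\left(f \right)} = 2$ ($s{\left(f \right)} = 4 - 2 = 2$)
$O{\left(X \right)} = 1 + \frac{X}{5}$ ($O{\left(X \right)} = \frac{X}{5} + \frac{2}{2} = X \frac{1}{5} + 2 \cdot \frac{1}{2} = \frac{X}{5} + 1 = 1 + \frac{X}{5}$)
$\left(-55 - 48\right) O{\left(y \right)} = \left(-55 - 48\right) \left(1 + \frac{1}{5} \left(-2\right)\right) = - 103 \left(1 - \frac{2}{5}\right) = \left(-103\right) \frac{3}{5} = - \frac{309}{5}$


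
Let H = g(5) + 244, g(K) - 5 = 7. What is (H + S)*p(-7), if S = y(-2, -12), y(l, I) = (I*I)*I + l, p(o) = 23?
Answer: -33902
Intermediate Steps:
y(l, I) = l + I³ (y(l, I) = I²*I + l = I³ + l = l + I³)
g(K) = 12 (g(K) = 5 + 7 = 12)
S = -1730 (S = -2 + (-12)³ = -2 - 1728 = -1730)
H = 256 (H = 12 + 244 = 256)
(H + S)*p(-7) = (256 - 1730)*23 = -1474*23 = -33902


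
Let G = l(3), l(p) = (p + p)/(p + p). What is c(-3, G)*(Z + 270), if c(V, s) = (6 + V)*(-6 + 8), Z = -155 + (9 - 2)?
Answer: 732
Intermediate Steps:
l(p) = 1 (l(p) = (2*p)/((2*p)) = (2*p)*(1/(2*p)) = 1)
G = 1
Z = -148 (Z = -155 + 7 = -148)
c(V, s) = 12 + 2*V (c(V, s) = (6 + V)*2 = 12 + 2*V)
c(-3, G)*(Z + 270) = (12 + 2*(-3))*(-148 + 270) = (12 - 6)*122 = 6*122 = 732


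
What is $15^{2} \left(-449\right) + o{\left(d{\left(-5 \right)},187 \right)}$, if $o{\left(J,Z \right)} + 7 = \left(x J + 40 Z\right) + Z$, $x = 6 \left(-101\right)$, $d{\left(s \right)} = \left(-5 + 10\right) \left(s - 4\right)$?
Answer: $-66095$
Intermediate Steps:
$d{\left(s \right)} = -20 + 5 s$ ($d{\left(s \right)} = 5 \left(-4 + s\right) = -20 + 5 s$)
$x = -606$
$o{\left(J,Z \right)} = -7 - 606 J + 41 Z$ ($o{\left(J,Z \right)} = -7 + \left(\left(- 606 J + 40 Z\right) + Z\right) = -7 - \left(- 41 Z + 606 J\right) = -7 - 606 J + 41 Z$)
$15^{2} \left(-449\right) + o{\left(d{\left(-5 \right)},187 \right)} = 15^{2} \left(-449\right) - \left(-7660 + 606 \left(-20 + 5 \left(-5\right)\right)\right) = 225 \left(-449\right) - \left(-7660 + 606 \left(-20 - 25\right)\right) = -101025 - -34930 = -101025 + \left(-7 + 27270 + 7667\right) = -101025 + 34930 = -66095$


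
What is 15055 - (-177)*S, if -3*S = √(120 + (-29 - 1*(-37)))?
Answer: 15055 - 472*√2 ≈ 14387.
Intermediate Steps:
S = -8*√2/3 (S = -√(120 + (-29 - 1*(-37)))/3 = -√(120 + (-29 + 37))/3 = -√(120 + 8)/3 = -8*√2/3 ≈ -3.7712)
15055 - (-177)*S = 15055 - (-177)*(-8*√2/3) = 15055 - 472*√2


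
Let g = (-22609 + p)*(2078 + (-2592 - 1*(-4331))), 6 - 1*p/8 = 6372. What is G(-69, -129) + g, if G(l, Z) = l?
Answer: -280690798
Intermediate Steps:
p = -50928 (p = 48 - 8*6372 = 48 - 50976 = -50928)
g = -280690729 (g = (-22609 - 50928)*(2078 + (-2592 - 1*(-4331))) = -73537*(2078 + (-2592 + 4331)) = -73537*(2078 + 1739) = -73537*3817 = -280690729)
G(-69, -129) + g = -69 - 280690729 = -280690798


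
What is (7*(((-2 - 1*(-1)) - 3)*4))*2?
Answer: -224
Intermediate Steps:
(7*(((-2 - 1*(-1)) - 3)*4))*2 = (7*(((-2 + 1) - 3)*4))*2 = (7*((-1 - 3)*4))*2 = (7*(-4*4))*2 = (7*(-16))*2 = -112*2 = -224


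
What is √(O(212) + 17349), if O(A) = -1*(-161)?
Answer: √17510 ≈ 132.33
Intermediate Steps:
O(A) = 161
√(O(212) + 17349) = √(161 + 17349) = √17510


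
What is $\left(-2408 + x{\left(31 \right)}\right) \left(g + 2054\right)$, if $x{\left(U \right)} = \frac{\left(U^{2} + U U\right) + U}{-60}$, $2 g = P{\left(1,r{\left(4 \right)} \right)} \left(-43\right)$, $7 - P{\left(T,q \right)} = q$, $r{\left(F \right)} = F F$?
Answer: $- \frac{43881089}{8} \approx -5.4851 \cdot 10^{6}$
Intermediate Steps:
$r{\left(F \right)} = F^{2}$
$P{\left(T,q \right)} = 7 - q$
$g = \frac{387}{2}$ ($g = \frac{\left(7 - 4^{2}\right) \left(-43\right)}{2} = \frac{\left(7 - 16\right) \left(-43\right)}{2} = \frac{\left(-9\right) \left(-43\right)}{2} = \frac{1}{2} \cdot 387 = \frac{387}{2} \approx 193.5$)
$x{\left(U \right)} = - \frac{U^{2}}{30} - \frac{U}{60}$ ($x{\left(U \right)} = \left(\left(U^{2} + U^{2}\right) + U\right) \left(- \frac{1}{60}\right) = \left(2 U^{2} + U\right) \left(- \frac{1}{60}\right) = \left(U + 2 U^{2}\right) \left(- \frac{1}{60}\right) = - \frac{U^{2}}{30} - \frac{U}{60}$)
$\left(-2408 + x{\left(31 \right)}\right) \left(g + 2054\right) = \left(-2408 - \frac{31 \left(1 + 2 \cdot 31\right)}{60}\right) \left(\frac{387}{2} + 2054\right) = \left(-2408 - \frac{31 \left(1 + 62\right)}{60}\right) \frac{4495}{2} = \left(-2408 - \frac{31}{60} \cdot 63\right) \frac{4495}{2} = \left(-2408 - \frac{651}{20}\right) \frac{4495}{2} = \left(- \frac{48811}{20}\right) \frac{4495}{2} = - \frac{43881089}{8}$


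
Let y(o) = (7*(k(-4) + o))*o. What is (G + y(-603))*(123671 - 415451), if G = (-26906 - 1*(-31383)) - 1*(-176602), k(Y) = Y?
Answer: -800418482280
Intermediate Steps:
G = 181079 (G = (-26906 + 31383) + 176602 = 4477 + 176602 = 181079)
y(o) = o*(-28 + 7*o) (y(o) = (7*(-4 + o))*o = (-28 + 7*o)*o = o*(-28 + 7*o))
(G + y(-603))*(123671 - 415451) = (181079 + 7*(-603)*(-4 - 603))*(123671 - 415451) = (181079 + 7*(-603)*(-607))*(-291780) = (181079 + 2562147)*(-291780) = 2743226*(-291780) = -800418482280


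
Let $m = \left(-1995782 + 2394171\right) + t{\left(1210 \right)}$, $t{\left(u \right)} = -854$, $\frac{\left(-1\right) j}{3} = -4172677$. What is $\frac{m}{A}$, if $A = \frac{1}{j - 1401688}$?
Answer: $4419135414505$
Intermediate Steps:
$j = 12518031$ ($j = \left(-3\right) \left(-4172677\right) = 12518031$)
$A = \frac{1}{11116343}$ ($A = \frac{1}{12518031 - 1401688} = \frac{1}{11116343} \approx 8.9958 \cdot 10^{-8}$)
$m = 397535$ ($m = \left(-1995782 + 2394171\right) - 854 = 398389 - 854 = 397535$)
$\frac{m}{A} = 397535 \frac{1}{\frac{1}{11116343}} = 397535 \cdot 11116343 = 4419135414505$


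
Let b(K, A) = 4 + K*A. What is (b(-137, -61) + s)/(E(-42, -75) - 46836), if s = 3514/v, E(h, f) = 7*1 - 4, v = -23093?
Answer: -27582437/154502067 ≈ -0.17852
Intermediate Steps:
b(K, A) = 4 + A*K
E(h, f) = 3 (E(h, f) = 7 - 4 = 3)
s = -502/3299 (s = 3514/(-23093) = 3514*(-1/23093) = -502/3299 ≈ -0.15217)
(b(-137, -61) + s)/(E(-42, -75) - 46836) = ((4 - 61*(-137)) - 502/3299)/(3 - 46836) = ((4 + 8357) - 502/3299)/(-46833) = (8361 - 502/3299)*(-1/46833) = (27582437/3299)*(-1/46833) = -27582437/154502067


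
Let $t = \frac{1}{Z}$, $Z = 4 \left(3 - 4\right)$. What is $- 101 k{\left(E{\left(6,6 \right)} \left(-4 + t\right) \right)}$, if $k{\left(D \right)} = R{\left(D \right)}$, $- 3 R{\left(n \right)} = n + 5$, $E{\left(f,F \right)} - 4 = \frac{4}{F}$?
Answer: $- \frac{8989}{18} \approx -499.39$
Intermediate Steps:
$E{\left(f,F \right)} = 4 + \frac{4}{F}$
$Z = -4$ ($Z = 4 \left(-1\right) = -4$)
$t = - \frac{1}{4}$ ($t = \frac{1}{-4} = - \frac{1}{4} \approx -0.25$)
$R{\left(n \right)} = - \frac{5}{3} - \frac{n}{3}$ ($R{\left(n \right)} = - \frac{n + 5}{3} = - \frac{5 + n}{3} = - \frac{5}{3} - \frac{n}{3}$)
$k{\left(D \right)} = - \frac{5}{3} - \frac{D}{3}$
$- 101 k{\left(E{\left(6,6 \right)} \left(-4 + t\right) \right)} = - 101 \left(- \frac{5}{3} - \frac{\left(4 + \frac{4}{6}\right) \left(-4 - \frac{1}{4}\right)}{3}\right) = - 101 \left(- \frac{5}{3} - \frac{\left(4 + 4 \cdot \frac{1}{6}\right) \left(- \frac{17}{4}\right)}{3}\right) = - 101 \left(- \frac{5}{3} - \frac{\left(4 + \frac{2}{3}\right) \left(- \frac{17}{4}\right)}{3}\right) = - 101 \left(- \frac{5}{3} - \frac{\frac{14}{3} \left(- \frac{17}{4}\right)}{3}\right) = - 101 \left(- \frac{5}{3} - - \frac{119}{18}\right) = - 101 \left(- \frac{5}{3} + \frac{119}{18}\right) = \left(-101\right) \frac{89}{18} = - \frac{8989}{18}$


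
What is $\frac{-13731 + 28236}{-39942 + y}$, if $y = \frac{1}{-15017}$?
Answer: $- \frac{43564317}{119961803} \approx -0.36315$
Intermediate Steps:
$y = - \frac{1}{15017} \approx -6.6591 \cdot 10^{-5}$
$\frac{-13731 + 28236}{-39942 + y} = \frac{-13731 + 28236}{-39942 - \frac{1}{15017}} = \frac{14505}{- \frac{599809015}{15017}} = 14505 \left(- \frac{15017}{599809015}\right) = - \frac{43564317}{119961803}$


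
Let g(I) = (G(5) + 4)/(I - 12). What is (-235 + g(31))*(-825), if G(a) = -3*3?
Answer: 3687750/19 ≈ 1.9409e+5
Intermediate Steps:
G(a) = -9
g(I) = -5/(-12 + I) (g(I) = (-9 + 4)/(I - 12) = -5/(-12 + I))
(-235 + g(31))*(-825) = (-235 - 5/(-12 + 31))*(-825) = (-235 - 5/19)*(-825) = -4470/19*(-825) = 3687750/19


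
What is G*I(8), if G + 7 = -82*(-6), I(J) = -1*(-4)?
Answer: 1940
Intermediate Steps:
I(J) = 4
G = 485 (G = -7 - 82*(-6) = -7 + 492 = 485)
G*I(8) = 485*4 = 1940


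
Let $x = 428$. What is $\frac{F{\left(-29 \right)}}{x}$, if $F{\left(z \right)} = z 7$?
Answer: $- \frac{203}{428} \approx -0.4743$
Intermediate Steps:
$F{\left(z \right)} = 7 z$
$\frac{F{\left(-29 \right)}}{x} = \frac{7 \left(-29\right)}{428} = \left(-203\right) \frac{1}{428} = - \frac{203}{428}$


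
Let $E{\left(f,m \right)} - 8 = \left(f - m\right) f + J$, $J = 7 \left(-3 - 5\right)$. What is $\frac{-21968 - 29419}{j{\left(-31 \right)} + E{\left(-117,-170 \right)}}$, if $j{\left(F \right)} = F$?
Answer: $\frac{51387}{6280} \approx 8.1826$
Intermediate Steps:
$J = -56$ ($J = 7 \left(-8\right) = -56$)
$E{\left(f,m \right)} = -48 + f \left(f - m\right)$ ($E{\left(f,m \right)} = 8 + \left(\left(f - m\right) f - 56\right) = 8 + \left(f \left(f - m\right) - 56\right) = 8 + \left(-56 + f \left(f - m\right)\right) = -48 + f \left(f - m\right)$)
$\frac{-21968 - 29419}{j{\left(-31 \right)} + E{\left(-117,-170 \right)}} = \frac{-21968 - 29419}{-31 - \left(48 - 13689 + 19890\right)} = - \frac{51387}{-31 - 6249} = - \frac{51387}{-6280} = \left(-51387\right) \left(- \frac{1}{6280}\right) = \frac{51387}{6280}$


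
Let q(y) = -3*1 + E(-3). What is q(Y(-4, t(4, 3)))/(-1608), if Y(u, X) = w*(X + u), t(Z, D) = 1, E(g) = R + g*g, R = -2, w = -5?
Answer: -1/402 ≈ -0.0024876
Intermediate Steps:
E(g) = -2 + g² (E(g) = -2 + g*g = -2 + g²)
Y(u, X) = -5*X - 5*u (Y(u, X) = -5*(X + u) = -5*X - 5*u)
q(y) = 4 (q(y) = -3*1 + (-2 + (-3)²) = -3 + (-2 + 9) = -3 + 7 = 4)
q(Y(-4, t(4, 3)))/(-1608) = 4/(-1608) = 4*(-1/1608) = -1/402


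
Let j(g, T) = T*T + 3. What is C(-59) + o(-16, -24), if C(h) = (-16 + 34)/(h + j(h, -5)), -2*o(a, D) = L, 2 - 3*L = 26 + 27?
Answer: 491/62 ≈ 7.9194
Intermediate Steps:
L = -17 (L = ⅔ - (26 + 27)/3 = ⅔ - ⅓*53 = ⅔ - 53/3 = -17)
o(a, D) = 17/2 (o(a, D) = -½*(-17) = 17/2)
j(g, T) = 3 + T² (j(g, T) = T² + 3 = 3 + T²)
C(h) = 18/(28 + h) (C(h) = (-16 + 34)/(h + (3 + (-5)²)) = 18/(h + (3 + 25)) = 18/(h + 28) = 18/(28 + h))
C(-59) + o(-16, -24) = 18/(28 - 59) + 17/2 = 18/(-31) + 17/2 = 18*(-1/31) + 17/2 = -18/31 + 17/2 = 491/62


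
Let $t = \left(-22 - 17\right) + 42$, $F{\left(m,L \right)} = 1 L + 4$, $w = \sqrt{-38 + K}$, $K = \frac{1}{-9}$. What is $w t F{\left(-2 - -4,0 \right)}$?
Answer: $28 i \sqrt{7} \approx 74.081 i$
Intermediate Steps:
$K = - \frac{1}{9} \approx -0.11111$
$w = \frac{7 i \sqrt{7}}{3}$ ($w = \sqrt{-38 - \frac{1}{9}} = \sqrt{- \frac{343}{9}} = \frac{7 i \sqrt{7}}{3} \approx 6.1734 i$)
$F{\left(m,L \right)} = 4 + L$ ($F{\left(m,L \right)} = L + 4 = 4 + L$)
$t = 3$ ($t = -39 + 42 = 3$)
$w t F{\left(-2 - -4,0 \right)} = \frac{7 i \sqrt{7}}{3} \cdot 3 \left(4 + 0\right) = 7 i \sqrt{7} \cdot 4 = 28 i \sqrt{7}$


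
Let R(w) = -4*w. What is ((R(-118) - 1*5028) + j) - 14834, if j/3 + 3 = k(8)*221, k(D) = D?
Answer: -14095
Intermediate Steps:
j = 5295 (j = -9 + 3*(8*221) = -9 + 3*1768 = -9 + 5304 = 5295)
((R(-118) - 1*5028) + j) - 14834 = ((-4*(-118) - 1*5028) + 5295) - 14834 = ((472 - 5028) + 5295) - 14834 = (-4556 + 5295) - 14834 = 739 - 14834 = -14095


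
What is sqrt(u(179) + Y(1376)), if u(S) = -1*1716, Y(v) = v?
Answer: 2*I*sqrt(85) ≈ 18.439*I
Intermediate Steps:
u(S) = -1716
sqrt(u(179) + Y(1376)) = sqrt(-1716 + 1376) = sqrt(-340) = 2*I*sqrt(85)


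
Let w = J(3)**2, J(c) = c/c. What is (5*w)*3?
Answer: 15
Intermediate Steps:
J(c) = 1
w = 1 (w = 1**2 = 1)
(5*w)*3 = (5*1)*3 = 5*3 = 15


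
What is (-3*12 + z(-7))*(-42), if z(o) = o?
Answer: 1806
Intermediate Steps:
(-3*12 + z(-7))*(-42) = (-3*12 - 7)*(-42) = (-36 - 7)*(-42) = -43*(-42) = 1806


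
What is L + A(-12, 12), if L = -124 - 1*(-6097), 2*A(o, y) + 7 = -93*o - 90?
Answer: 12965/2 ≈ 6482.5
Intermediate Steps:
A(o, y) = -97/2 - 93*o/2 (A(o, y) = -7/2 + (-93*o - 90)/2 = -7/2 + (-90 - 93*o)/2 = -7/2 + (-45 - 93*o/2) = -97/2 - 93*o/2)
L = 5973 (L = -124 + 6097 = 5973)
L + A(-12, 12) = 5973 + (-97/2 - 93/2*(-12)) = 5973 + (-97/2 + 558) = 5973 + 1019/2 = 12965/2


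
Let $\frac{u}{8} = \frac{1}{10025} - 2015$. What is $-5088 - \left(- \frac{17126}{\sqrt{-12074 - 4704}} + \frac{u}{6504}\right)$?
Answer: $- \frac{13816217742}{2716775} - \frac{8563 i \sqrt{16778}}{8389} \approx -5085.5 - 132.22 i$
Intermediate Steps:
$u = - \frac{161602992}{10025}$ ($u = 8 \left(\frac{1}{10025} - 2015\right) = 8 \left(- \frac{20200374}{10025}\right) = - \frac{161602992}{10025} \approx -16120.0$)
$-5088 - \left(- \frac{17126}{\sqrt{-12074 - 4704}} + \frac{u}{6504}\right) = -5088 - \left(- \frac{17126}{\sqrt{-12074 - 4704}} - \frac{161602992}{10025 \cdot 6504}\right) = -5088 - \left(- \frac{17126}{\sqrt{-16778}} - \frac{6733458}{2716775}\right) = -5088 - \left(- \frac{17126}{i \sqrt{16778}} - \frac{6733458}{2716775}\right) = -5088 - \left(- 17126 \left(- \frac{i \sqrt{16778}}{16778}\right) - \frac{6733458}{2716775}\right) = -5088 - \left(\frac{8563 i \sqrt{16778}}{8389} - \frac{6733458}{2716775}\right) = -5088 - \left(- \frac{6733458}{2716775} + \frac{8563 i \sqrt{16778}}{8389}\right) = -5088 + \left(\frac{6733458}{2716775} - \frac{8563 i \sqrt{16778}}{8389}\right) = - \frac{13816217742}{2716775} - \frac{8563 i \sqrt{16778}}{8389}$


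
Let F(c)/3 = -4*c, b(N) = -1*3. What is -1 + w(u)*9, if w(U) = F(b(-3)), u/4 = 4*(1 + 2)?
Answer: 323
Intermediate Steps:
u = 48 (u = 4*(4*(1 + 2)) = 4*(4*3) = 4*12 = 48)
b(N) = -3
F(c) = -12*c (F(c) = 3*(-4*c) = -12*c)
w(U) = 36 (w(U) = -12*(-3) = 36)
-1 + w(u)*9 = -1 + 36*9 = -1 + 324 = 323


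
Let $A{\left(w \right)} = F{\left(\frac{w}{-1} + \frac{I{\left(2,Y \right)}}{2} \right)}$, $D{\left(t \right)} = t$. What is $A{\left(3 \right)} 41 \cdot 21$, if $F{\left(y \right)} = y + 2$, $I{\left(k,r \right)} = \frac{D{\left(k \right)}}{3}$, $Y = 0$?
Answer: $-574$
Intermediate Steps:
$I{\left(k,r \right)} = \frac{k}{3}$
$F{\left(y \right)} = 2 + y$
$A{\left(w \right)} = \frac{7}{3} - w$ ($A{\left(w \right)} = 2 + \left(\frac{w}{-1} + \frac{\frac{1}{3} \cdot 2}{2}\right) = 2 + \left(w \left(-1\right) + \frac{2}{3} \cdot \frac{1}{2}\right) = 2 - \left(- \frac{1}{3} + w\right) = \frac{7}{3} - w$)
$A{\left(3 \right)} 41 \cdot 21 = \left(\frac{7}{3} - 3\right) 41 \cdot 21 = \left(- \frac{2}{3}\right) 41 \cdot 21 = \left(- \frac{82}{3}\right) 21 = -574$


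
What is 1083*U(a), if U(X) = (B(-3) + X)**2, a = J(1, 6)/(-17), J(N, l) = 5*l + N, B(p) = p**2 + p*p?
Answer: 81901875/289 ≈ 2.8340e+5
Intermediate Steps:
B(p) = 2*p**2 (B(p) = p**2 + p**2 = 2*p**2)
J(N, l) = N + 5*l
a = -31/17 (a = (1 + 5*6)/(-17) = (1 + 30)*(-1/17) = 31*(-1/17) = -31/17 ≈ -1.8235)
U(X) = (18 + X)**2 (U(X) = (2*(-3)**2 + X)**2 = (2*9 + X)**2 = (18 + X)**2)
1083*U(a) = 1083*(18 - 31/17)**2 = 1083*(275/17)**2 = 1083*(75625/289) = 81901875/289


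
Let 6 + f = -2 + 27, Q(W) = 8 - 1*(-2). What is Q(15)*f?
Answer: 190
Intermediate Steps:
Q(W) = 10 (Q(W) = 8 + 2 = 10)
f = 19 (f = -6 + (-2 + 27) = -6 + 25 = 19)
Q(15)*f = 10*19 = 190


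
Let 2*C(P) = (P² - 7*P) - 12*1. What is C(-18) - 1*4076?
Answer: -3857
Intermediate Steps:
C(P) = -6 + P²/2 - 7*P/2 (C(P) = ((P² - 7*P) - 12*1)/2 = ((P² - 7*P) - 12)/2 = (-12 + P² - 7*P)/2 = -6 + P²/2 - 7*P/2)
C(-18) - 1*4076 = (-6 + (½)*(-18)² - 7/2*(-18)) - 1*4076 = (-6 + (½)*324 + 63) - 4076 = (-6 + 162 + 63) - 4076 = 219 - 4076 = -3857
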